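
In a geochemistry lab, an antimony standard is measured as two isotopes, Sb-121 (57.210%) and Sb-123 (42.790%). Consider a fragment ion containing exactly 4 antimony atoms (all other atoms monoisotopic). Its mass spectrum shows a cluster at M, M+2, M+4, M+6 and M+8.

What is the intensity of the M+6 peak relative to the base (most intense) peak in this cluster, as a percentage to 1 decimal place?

Binomial terms of (0.57210 + 0.42790)^4: M 0.1071, M+2 0.3205, M+4 0.3596, M+6 0.1793, M+8 0.0335 → M+4 is the base peak.
P(M+4) = C(4,2) × 0.57210^2 × 0.42790^2 = 6 × 0.32729841 × 0.18309841 = 0.359567 (base)
P(M+6) = C(4,3) × 0.57210^1 × 0.42790^3 = 4 × 0.5721 × 0.07834781 = 0.179291
Relative intensity = 0.179291 / 0.359567 × 100 = 49.9

49.9%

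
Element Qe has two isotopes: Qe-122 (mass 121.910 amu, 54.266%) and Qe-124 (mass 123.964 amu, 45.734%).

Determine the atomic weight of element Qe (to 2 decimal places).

Ar = Σ fᵢ·mᵢ = 0.54266 × 121.910 + 0.45734 × 123.964
= 66.1557 + 56.6937 = 122.8494 amu

122.85 amu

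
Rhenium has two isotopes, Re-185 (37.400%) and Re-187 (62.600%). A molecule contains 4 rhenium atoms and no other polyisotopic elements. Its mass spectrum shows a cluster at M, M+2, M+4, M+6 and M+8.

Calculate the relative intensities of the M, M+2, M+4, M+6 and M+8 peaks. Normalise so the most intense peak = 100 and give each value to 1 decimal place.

5.3 : 35.7 : 89.6 : 100.0 : 41.8

The 4 Re atoms are independent, so intensities follow the terms of (0.37400 + 0.62600)^4.
P(M) = 0.37400^4 = 0.019565
P(M+2) = 4 × 0.37400^3 × 0.62600^1 = 0.130993
P(M+4) = 6 × 0.37400^2 × 0.62600^2 = 0.328884
P(M+6) = 4 × 0.37400^1 × 0.62600^3 = 0.366990
P(M+8) = 0.62600^4 = 0.153567
The M+6 peak is largest (0.366990); scaling to 100 gives 5.3 : 35.7 : 89.6 : 100.0 : 41.8.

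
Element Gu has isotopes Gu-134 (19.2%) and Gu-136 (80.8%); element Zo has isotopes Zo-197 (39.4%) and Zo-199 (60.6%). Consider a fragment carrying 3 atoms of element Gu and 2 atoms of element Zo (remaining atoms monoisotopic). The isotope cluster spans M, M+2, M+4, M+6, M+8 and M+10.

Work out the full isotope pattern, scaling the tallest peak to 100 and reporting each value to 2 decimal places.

0.28 : 4.42 : 26.58 : 75.46 : 100.00 : 49.67

Element Gu pattern (n=3): 0.00707789 : 0.08935834 : 0.37604966 : 0.52751411
Element Zo pattern (n=2): 0.155236 : 0.477528 : 0.367236
Convolve the two distributions (both contribute in 2-u steps):
  M: 0.00707789×0.155236 = 0.001099
  M+2: 0.00707789×0.477528 + 0.08935834×0.155236 = 0.017252
  M+4: 0.00707789×0.367236 + 0.08935834×0.477528 + 0.37604966×0.155236 = 0.103647
  M+6: 0.08935834×0.367236 + 0.37604966×0.477528 + 0.52751411×0.155236 = 0.294279
  M+8: 0.37604966×0.367236 + 0.52751411×0.477528 = 0.390002
  M+10: 0.52751411×0.367236 = 0.193722
Scale to base peak (0.390002) = 100: 0.28 : 4.42 : 26.58 : 75.46 : 100.00 : 49.67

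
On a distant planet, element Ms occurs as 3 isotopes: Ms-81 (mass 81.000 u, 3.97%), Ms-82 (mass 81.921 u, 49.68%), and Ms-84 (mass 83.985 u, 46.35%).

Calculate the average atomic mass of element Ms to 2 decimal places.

Weight each isotope mass by its fractional abundance: 0.0397 × 81.000 + 0.4968 × 81.921 + 0.4635 × 83.985
= 3.2157 + 40.6984 + 38.9270 = 82.8411 u

82.84 u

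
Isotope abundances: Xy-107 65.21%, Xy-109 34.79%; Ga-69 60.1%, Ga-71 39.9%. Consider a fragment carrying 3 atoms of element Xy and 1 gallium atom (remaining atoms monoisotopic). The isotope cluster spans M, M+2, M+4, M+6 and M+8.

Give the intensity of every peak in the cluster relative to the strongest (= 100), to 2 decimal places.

Element Xy pattern (n=3): 0.27729536 : 0.44381715 : 0.23677962 : 0.04210787
Gallium pattern (n=1): 0.6010 : 0.3990
Convolve the two distributions (both contribute in 2-u steps):
  M: 0.27729536×0.6010 = 0.166655
  M+2: 0.27729536×0.3990 + 0.44381715×0.6010 = 0.377375
  M+4: 0.44381715×0.3990 + 0.23677962×0.6010 = 0.319388
  M+6: 0.23677962×0.3990 + 0.04210787×0.6010 = 0.119782
  M+8: 0.04210787×0.3990 = 0.016801
Scale to base peak (0.377375) = 100: 44.16 : 100.00 : 84.63 : 31.74 : 4.45

44.16 : 100.00 : 84.63 : 31.74 : 4.45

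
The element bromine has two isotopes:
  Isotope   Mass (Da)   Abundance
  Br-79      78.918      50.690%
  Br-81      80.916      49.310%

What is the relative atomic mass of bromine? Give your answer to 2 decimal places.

Weight each isotope mass by its fractional abundance: 0.50690 × 78.918 + 0.49310 × 80.916
= 40.0035 + 39.8997 = 79.9032 Da

79.90 Da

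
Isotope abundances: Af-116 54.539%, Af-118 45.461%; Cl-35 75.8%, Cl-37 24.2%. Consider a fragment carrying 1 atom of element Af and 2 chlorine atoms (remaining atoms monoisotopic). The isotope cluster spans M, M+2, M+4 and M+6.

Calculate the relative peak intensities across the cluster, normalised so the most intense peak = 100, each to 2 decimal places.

67.93 : 100.00 : 43.08 : 5.77

Element Af pattern (n=1): 0.54539 : 0.45461
Chlorine pattern (n=2): 0.574564 : 0.366872 : 0.058564
Convolve the two distributions (both contribute in 2-u steps):
  M: 0.54539×0.574564 = 0.313361
  M+2: 0.54539×0.366872 + 0.45461×0.574564 = 0.461291
  M+4: 0.54539×0.058564 + 0.45461×0.366872 = 0.198724
  M+6: 0.45461×0.058564 = 0.026624
Scale to base peak (0.461291) = 100: 67.93 : 100.00 : 43.08 : 5.77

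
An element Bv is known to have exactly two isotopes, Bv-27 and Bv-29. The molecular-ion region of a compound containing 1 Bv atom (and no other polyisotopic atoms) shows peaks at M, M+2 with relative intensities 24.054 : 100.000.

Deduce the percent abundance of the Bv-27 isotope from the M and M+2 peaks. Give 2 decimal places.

Write p for the Bv-27 fraction. I(M+2)/I(M) = [C(1,1)·p^0·(1−p)] / p^1 = 1·(1−p)/p = 100.000/24.054 = 4.1573
(1−p)/p = 4.1573/1 = 4.1573  ⇒  p = 1/(1 + 4.1573) = 0.1939
Bv-27: 19.39%, Bv-29: 80.61%.

19.39%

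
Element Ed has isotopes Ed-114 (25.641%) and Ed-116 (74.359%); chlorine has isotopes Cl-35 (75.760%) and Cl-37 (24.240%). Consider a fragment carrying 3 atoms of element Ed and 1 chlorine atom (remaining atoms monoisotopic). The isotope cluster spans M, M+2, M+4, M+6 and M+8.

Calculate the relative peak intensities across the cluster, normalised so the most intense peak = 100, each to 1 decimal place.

Element Ed pattern (n=3): 0.01685795 : 0.1466644 : 0.42532733 : 0.41115031
Chlorine pattern (n=1): 0.7576 : 0.2424
Convolve the two distributions (both contribute in 2-u steps):
  M: 0.01685795×0.7576 = 0.012772
  M+2: 0.01685795×0.2424 + 0.1466644×0.7576 = 0.115199
  M+4: 0.1466644×0.2424 + 0.42532733×0.7576 = 0.357779
  M+6: 0.42532733×0.2424 + 0.41115031×0.7576 = 0.414587
  M+8: 0.41115031×0.2424 = 0.099663
Scale to base peak (0.414587) = 100: 3.1 : 27.8 : 86.3 : 100.0 : 24.0

3.1 : 27.8 : 86.3 : 100.0 : 24.0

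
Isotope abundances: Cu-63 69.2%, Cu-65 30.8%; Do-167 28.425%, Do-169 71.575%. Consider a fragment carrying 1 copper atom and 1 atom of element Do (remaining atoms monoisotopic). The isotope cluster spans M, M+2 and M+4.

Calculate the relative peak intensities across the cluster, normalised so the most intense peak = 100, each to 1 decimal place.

Copper pattern (n=1): 0.6920 : 0.3080
Element Do pattern (n=1): 0.28425 : 0.71575
Convolve the two distributions (both contribute in 2-u steps):
  M: 0.6920×0.28425 = 0.196701
  M+2: 0.6920×0.71575 + 0.3080×0.28425 = 0.582848
  M+4: 0.3080×0.71575 = 0.220451
Scale to base peak (0.582848) = 100: 33.7 : 100.0 : 37.8

33.7 : 100.0 : 37.8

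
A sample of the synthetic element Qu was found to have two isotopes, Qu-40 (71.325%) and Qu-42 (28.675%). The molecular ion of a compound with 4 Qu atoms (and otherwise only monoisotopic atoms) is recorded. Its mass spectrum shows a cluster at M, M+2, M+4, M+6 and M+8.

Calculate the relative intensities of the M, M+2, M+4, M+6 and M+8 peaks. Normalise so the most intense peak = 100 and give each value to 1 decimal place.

62.2 : 100.0 : 60.3 : 16.2 : 1.6

Each Qu atom is independently Qu-40 (p = 0.71325) or Qu-42 (q = 0.28675); the cluster is the binomial expansion (p + q)^4.
P(M) = 0.71325^4 = 0.258802
P(M+2) = 4 × 0.71325^3 × 0.28675^1 = 0.416187
P(M+4) = 6 × 0.71325^2 × 0.28675^2 = 0.250981
P(M+6) = 4 × 0.71325^1 × 0.28675^3 = 0.067269
P(M+8) = 0.28675^4 = 0.006761
The M+2 peak is largest (0.416187); scaling to 100 gives 62.2 : 100.0 : 60.3 : 16.2 : 1.6.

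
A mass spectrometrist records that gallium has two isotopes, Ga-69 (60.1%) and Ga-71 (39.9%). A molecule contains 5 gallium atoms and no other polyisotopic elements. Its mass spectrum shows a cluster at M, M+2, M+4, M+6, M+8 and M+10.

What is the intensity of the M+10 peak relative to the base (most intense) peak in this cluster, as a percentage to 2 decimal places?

Term probabilities: M 0.0784, M+2 0.2603, M+4 0.3456, M+6 0.2294, M+8 0.0762, M+10 0.0101. Base peak = M+4.
P(M+4) = C(5,2) × 0.601^3 × 0.399^2 = 10 × 0.2170818 × 0.159201 = 0.345596 (base)
P(M+10) = C(5,5) × 0.601^0 × 0.399^5 = 1 × 1.0000 × 0.01011264 = 0.010113
Relative intensity = 0.010113 / 0.345596 × 100 = 2.93

2.93%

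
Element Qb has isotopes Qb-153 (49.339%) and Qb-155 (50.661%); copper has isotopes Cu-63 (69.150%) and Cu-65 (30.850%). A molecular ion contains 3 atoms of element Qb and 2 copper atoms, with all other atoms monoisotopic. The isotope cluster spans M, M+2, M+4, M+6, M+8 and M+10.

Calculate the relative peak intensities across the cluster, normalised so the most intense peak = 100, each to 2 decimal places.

16.37 : 65.01 : 100.00 : 73.94 : 26.11 : 3.53

Element Qb pattern (n=3): 0.12010775 : 0.36997783 : 0.3798911 : 0.13002333
Copper pattern (n=2): 0.47817225 : 0.4266555 : 0.09517225
Convolve the two distributions (both contribute in 2-u steps):
  M: 0.12010775×0.47817225 = 0.057432
  M+2: 0.12010775×0.4266555 + 0.36997783×0.47817225 = 0.228158
  M+4: 0.12010775×0.09517225 + 0.36997783×0.4266555 + 0.3798911×0.47817225 = 0.350937
  M+6: 0.36997783×0.09517225 + 0.3798911×0.4266555 + 0.13002333×0.47817225 = 0.259468
  M+8: 0.3798911×0.09517225 + 0.13002333×0.4266555 = 0.091630
  M+10: 0.13002333×0.09517225 = 0.012375
Scale to base peak (0.350937) = 100: 16.37 : 65.01 : 100.00 : 73.94 : 26.11 : 3.53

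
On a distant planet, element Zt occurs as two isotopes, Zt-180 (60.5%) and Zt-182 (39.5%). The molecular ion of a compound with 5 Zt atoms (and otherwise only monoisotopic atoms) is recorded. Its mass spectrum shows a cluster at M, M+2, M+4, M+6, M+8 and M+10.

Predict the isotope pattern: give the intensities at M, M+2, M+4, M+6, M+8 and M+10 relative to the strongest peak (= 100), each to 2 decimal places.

23.46 : 76.58 : 100.00 : 65.29 : 21.31 : 2.78

Expanding (0.605 + 0.395)^5:
P(M) = 0.605^5 = 0.081054
P(M+2) = 5 × 0.605^4 × 0.395^1 = 0.264599
P(M+4) = 10 × 0.605^3 × 0.395^2 = 0.345510
P(M+6) = 10 × 0.605^2 × 0.395^3 = 0.225581
P(M+8) = 5 × 0.605^1 × 0.395^4 = 0.073640
P(M+10) = 0.395^5 = 0.009616
The M+4 peak is largest (0.345510); scaling to 100 gives 23.46 : 76.58 : 100.00 : 65.29 : 21.31 : 2.78.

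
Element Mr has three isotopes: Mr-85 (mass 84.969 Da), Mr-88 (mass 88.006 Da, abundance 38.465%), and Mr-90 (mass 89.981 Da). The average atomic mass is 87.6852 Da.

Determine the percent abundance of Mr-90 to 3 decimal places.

30.886%

The remaining 61.535% is split between Mr-85 (fraction x) and Mr-90 (fraction 0.61535 − x).
Substituting: 84.969x + 89.981(0.61535 − x) = 53.8336921
(84.969 − 89.981)x = -1.53611625  ⇒  x = 0.30649, y = 0.30886
Mr-85: 30.649%, Mr-90: 30.886%.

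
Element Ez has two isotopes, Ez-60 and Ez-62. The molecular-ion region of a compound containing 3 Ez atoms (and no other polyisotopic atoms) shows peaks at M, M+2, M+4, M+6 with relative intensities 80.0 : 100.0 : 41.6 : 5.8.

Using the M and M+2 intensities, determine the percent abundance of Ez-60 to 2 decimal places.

70.59%

Let p = fractional abundance of Ez-60. I(M+2)/I(M) = [C(3,1)·p^2·(1−p)] / p^3 = 3·(1−p)/p = 100.0/80.0 = 1.2500
(1−p)/p = 1.2500/3 = 0.4167  ⇒  p = 1/(1 + 0.4167) = 0.7059
Ez-60: 70.59%, Ez-62: 29.41%.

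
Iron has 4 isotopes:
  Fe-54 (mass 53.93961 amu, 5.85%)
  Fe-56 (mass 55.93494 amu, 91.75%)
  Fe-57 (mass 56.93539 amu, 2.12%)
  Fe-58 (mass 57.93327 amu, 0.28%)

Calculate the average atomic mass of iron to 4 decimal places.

55.8450 amu

Average mass = Σ (abundance × isotope mass) = 0.0585 × 53.93961 + 0.9175 × 55.93494 + 0.0212 × 56.93539 + 0.0028 × 57.93327
= 3.155467 + 51.320307 + 1.207030 + 0.162213 = 55.845017 amu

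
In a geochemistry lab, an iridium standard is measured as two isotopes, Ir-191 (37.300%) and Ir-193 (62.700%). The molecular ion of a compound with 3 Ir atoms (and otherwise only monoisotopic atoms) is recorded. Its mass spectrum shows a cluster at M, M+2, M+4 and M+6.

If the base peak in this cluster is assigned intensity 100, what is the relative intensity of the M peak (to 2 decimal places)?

Term probabilities: M 0.0519, M+2 0.2617, M+4 0.4399, M+6 0.2465. Base peak = M+4.
P(M+4) = C(3,2) × 0.37300^1 × 0.62700^2 = 3 × 0.3730 × 0.393129 = 0.439911 (base)
P(M) = C(3,0) × 0.37300^3 × 0.62700^0 = 1 × 0.05189512 × 1.0000 = 0.051895
Relative intensity = 0.051895 / 0.439911 × 100 = 11.80

11.80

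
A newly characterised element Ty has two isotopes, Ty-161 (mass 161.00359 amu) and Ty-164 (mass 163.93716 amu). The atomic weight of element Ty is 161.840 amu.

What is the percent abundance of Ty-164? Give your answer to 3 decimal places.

With x = fraction of Ty-161 (so Ty-164 is 1 − x):
161.00359·x + 163.93716·(1 − x) = 161.840
(161.00359 − 163.93716)·x = 161.840 − 163.93716
x = -2.09716 / -2.93357 = 0.71488 → 71.488% Ty-161, 28.512% Ty-164.

28.512%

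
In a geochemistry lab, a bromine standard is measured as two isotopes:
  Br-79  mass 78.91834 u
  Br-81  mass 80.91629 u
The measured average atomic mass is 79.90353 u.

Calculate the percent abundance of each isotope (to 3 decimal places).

Br-79: 50.690%, Br-81: 49.310%

Writing the weighted mean with unknown fraction x of Br-79:
78.91834·x + 80.91629·(1 − x) = 79.90353
(78.91834 − 80.91629)·x = 79.90353 − 80.91629
x = -1.01276 / -1.99795 = 0.50690 → 50.690% Br-79, 49.310% Br-81.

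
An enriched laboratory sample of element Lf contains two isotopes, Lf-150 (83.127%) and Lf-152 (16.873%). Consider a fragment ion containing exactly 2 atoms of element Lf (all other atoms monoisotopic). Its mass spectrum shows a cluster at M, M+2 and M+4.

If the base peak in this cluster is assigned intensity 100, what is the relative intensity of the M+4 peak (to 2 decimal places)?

4.12

Term probabilities: M 0.6910, M+2 0.2805, M+4 0.0285. Base peak = M.
P(M) = C(2,0) × 0.83127^2 × 0.16873^0 = 1 × 0.69100981 × 1.0000 = 0.691010 (base)
P(M+4) = C(2,2) × 0.83127^0 × 0.16873^2 = 1 × 1.0000 × 0.02846981 = 0.028470
Relative intensity = 0.028470 / 0.691010 × 100 = 4.12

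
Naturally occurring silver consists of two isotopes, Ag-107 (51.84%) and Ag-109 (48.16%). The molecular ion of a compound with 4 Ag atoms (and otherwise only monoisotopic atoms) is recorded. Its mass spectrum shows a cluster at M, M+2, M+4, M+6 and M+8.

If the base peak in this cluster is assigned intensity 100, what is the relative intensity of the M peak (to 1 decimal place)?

19.3

Term probabilities: M 0.0722, M+2 0.2684, M+4 0.3740, M+6 0.2316, M+8 0.0538. Base peak = M+4.
P(M+4) = C(4,2) × 0.5184^2 × 0.4816^2 = 6 × 0.26873856 × 0.23193856 = 0.373985 (base)
P(M) = C(4,0) × 0.5184^4 × 0.4816^0 = 1 × 0.07222041 × 1.0000 = 0.072220
Relative intensity = 0.072220 / 0.373985 × 100 = 19.3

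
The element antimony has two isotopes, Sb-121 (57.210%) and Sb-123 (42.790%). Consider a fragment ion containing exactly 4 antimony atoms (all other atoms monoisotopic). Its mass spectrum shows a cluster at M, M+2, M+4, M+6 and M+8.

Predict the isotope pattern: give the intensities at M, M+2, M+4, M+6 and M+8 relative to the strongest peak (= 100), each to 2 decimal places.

29.79 : 89.13 : 100.00 : 49.86 : 9.32

The 4 Sb atoms are independent, so intensities follow the terms of (0.57210 + 0.42790)^4.
P(M) = 0.57210^4 = 0.107124
P(M+2) = 4 × 0.57210^3 × 0.42790^1 = 0.320493
P(M+4) = 6 × 0.57210^2 × 0.42790^2 = 0.359567
P(M+6) = 4 × 0.57210^1 × 0.42790^3 = 0.179291
P(M+8) = 0.42790^4 = 0.033525
The M+4 peak is largest (0.359567); scaling to 100 gives 29.79 : 89.13 : 100.00 : 49.86 : 9.32.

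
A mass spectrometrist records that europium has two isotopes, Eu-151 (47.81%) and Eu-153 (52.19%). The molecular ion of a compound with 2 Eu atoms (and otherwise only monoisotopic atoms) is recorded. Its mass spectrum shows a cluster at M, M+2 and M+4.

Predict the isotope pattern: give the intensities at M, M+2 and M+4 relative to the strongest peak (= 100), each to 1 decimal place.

Expanding (0.4781 + 0.5219)^2:
P(M) = 0.4781^2 = 0.228580
P(M+2) = 2 × 0.4781^1 × 0.5219^1 = 0.499041
P(M+4) = 0.5219^2 = 0.272380
The M+2 peak is largest (0.499041); scaling to 100 gives 45.8 : 100.0 : 54.6.

45.8 : 100.0 : 54.6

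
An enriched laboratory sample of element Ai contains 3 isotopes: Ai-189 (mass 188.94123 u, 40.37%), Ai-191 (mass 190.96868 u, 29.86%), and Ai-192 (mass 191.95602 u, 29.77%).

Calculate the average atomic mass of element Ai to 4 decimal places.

190.4441 u

The abundance-weighted mean is 0.4037 × 188.94123 + 0.2986 × 190.96868 + 0.2977 × 191.95602
= 76.275575 + 57.023248 + 57.145307 = 190.444130 u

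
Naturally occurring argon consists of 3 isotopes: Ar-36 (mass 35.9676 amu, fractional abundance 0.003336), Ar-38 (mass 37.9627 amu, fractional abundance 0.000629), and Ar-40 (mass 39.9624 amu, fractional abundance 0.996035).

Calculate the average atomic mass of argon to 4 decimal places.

39.9478 amu

The abundance-weighted mean is 0.003336 × 35.9676 + 0.000629 × 37.9627 + 0.996035 × 39.9624
= 0.11999 + 0.02388 + 39.80395 = 39.94782 amu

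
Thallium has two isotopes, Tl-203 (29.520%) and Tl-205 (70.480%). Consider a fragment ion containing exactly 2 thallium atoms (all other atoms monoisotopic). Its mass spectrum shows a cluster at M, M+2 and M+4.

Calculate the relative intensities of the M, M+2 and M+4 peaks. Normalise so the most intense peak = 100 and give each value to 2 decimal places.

17.54 : 83.77 : 100.00

The 2 Tl atoms are independent, so intensities follow the terms of (0.29520 + 0.70480)^2.
P(M) = 0.29520^2 = 0.087143
P(M+2) = 2 × 0.29520^1 × 0.70480^1 = 0.416114
P(M+4) = 0.70480^2 = 0.496743
The M+4 peak is largest (0.496743); scaling to 100 gives 17.54 : 83.77 : 100.00.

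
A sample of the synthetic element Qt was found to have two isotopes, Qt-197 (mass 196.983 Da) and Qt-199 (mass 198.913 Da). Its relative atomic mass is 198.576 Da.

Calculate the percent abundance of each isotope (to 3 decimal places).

Writing the weighted mean with unknown fraction x of Qt-197:
196.983·x + 198.913·(1 − x) = 198.576
(196.983 − 198.913)·x = 198.576 − 198.913
x = -0.337 / -1.930 = 0.17461 → 17.461% Qt-197, 82.539% Qt-199.

Qt-197: 17.461%, Qt-199: 82.539%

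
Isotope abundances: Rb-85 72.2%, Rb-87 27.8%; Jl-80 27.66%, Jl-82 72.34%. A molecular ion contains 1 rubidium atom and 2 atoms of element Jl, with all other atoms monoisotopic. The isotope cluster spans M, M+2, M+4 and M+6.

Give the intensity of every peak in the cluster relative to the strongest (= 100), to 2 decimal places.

11.29 : 63.43 : 100.00 : 29.75

Rubidium pattern (n=1): 0.7220 : 0.2780
Element Jl pattern (n=2): 0.07650756 : 0.40018488 : 0.52330756
Convolve the two distributions (both contribute in 2-u steps):
  M: 0.7220×0.07650756 = 0.055238
  M+2: 0.7220×0.40018488 + 0.2780×0.07650756 = 0.310203
  M+4: 0.7220×0.52330756 + 0.2780×0.40018488 = 0.489079
  M+6: 0.2780×0.52330756 = 0.145480
Scale to base peak (0.489079) = 100: 11.29 : 63.43 : 100.00 : 29.75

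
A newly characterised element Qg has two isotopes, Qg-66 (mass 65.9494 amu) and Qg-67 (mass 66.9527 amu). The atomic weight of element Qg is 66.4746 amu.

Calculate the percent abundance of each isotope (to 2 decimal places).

Qg-66: 47.65%, Qg-67: 52.35%

Writing the weighted mean with unknown fraction x of Qg-66:
65.9494·x + 66.9527·(1 − x) = 66.4746
(65.9494 − 66.9527)·x = 66.4746 − 66.9527
x = -0.4781 / -1.0033 = 0.47653 → 47.65% Qg-66, 52.35% Qg-67.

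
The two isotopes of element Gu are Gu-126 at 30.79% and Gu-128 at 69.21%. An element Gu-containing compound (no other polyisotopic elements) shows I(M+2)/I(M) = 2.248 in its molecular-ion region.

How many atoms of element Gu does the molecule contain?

1

For n independent Gu atoms, I(M+2)/I(M) = n · (abundance Gu-128) / (abundance Gu-126) = n · 0.6921/0.3079.
n = 2.248 × 0.3079/0.6921 = 1.00 ≈ 1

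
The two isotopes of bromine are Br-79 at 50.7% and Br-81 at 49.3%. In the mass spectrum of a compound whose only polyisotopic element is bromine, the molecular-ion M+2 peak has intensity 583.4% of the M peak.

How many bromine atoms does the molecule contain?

6

With n Br atoms, P(M+2)/P(M) = C(n,1)·p^(n−1)q / p^n = n·q/p = n · 0.493/0.507.
n = 5.834 × 0.507/0.493 = 6.00 ≈ 6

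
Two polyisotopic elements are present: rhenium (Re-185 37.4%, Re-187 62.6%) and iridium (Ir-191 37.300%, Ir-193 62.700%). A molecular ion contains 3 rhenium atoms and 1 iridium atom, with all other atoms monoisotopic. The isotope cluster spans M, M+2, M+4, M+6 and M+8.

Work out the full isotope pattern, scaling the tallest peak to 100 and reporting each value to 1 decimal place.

5.3 : 35.6 : 89.5 : 100.0 : 41.9

Rhenium pattern (n=3): 0.05231362 : 0.26268713 : 0.43968487 : 0.24531438
Iridium pattern (n=1): 0.3730 : 0.6270
Convolve the two distributions (both contribute in 2-u steps):
  M: 0.05231362×0.3730 = 0.019513
  M+2: 0.05231362×0.6270 + 0.26268713×0.3730 = 0.130783
  M+4: 0.26268713×0.6270 + 0.43968487×0.3730 = 0.328707
  M+6: 0.43968487×0.6270 + 0.24531438×0.3730 = 0.367185
  M+8: 0.24531438×0.6270 = 0.153812
Scale to base peak (0.367185) = 100: 5.3 : 35.6 : 89.5 : 100.0 : 41.9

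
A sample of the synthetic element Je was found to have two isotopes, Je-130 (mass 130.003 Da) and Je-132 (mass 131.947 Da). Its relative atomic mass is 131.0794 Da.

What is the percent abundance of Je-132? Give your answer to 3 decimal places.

55.370%

With x = fraction of Je-130 (so Je-132 is 1 − x):
130.003·x + 131.947·(1 − x) = 131.0794
(130.003 − 131.947)·x = 131.0794 − 131.947
x = -0.8676 / -1.944 = 0.44630 → 44.630% Je-130, 55.370% Je-132.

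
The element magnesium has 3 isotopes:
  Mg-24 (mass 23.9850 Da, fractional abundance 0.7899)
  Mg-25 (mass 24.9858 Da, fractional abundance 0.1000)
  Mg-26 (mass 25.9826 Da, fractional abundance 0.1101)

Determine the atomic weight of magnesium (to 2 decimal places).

24.31 Da

Ar = Σ fᵢ·mᵢ = 0.7899 × 23.9850 + 0.1000 × 24.9858 + 0.1101 × 25.9826
= 18.94575 + 2.49858 + 2.86068 = 24.30501 Da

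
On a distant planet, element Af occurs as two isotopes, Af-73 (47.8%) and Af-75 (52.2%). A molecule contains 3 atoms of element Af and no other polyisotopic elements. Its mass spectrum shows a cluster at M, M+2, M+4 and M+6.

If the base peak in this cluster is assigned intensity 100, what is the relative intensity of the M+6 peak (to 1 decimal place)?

(0.478 + 0.522)^3 gives M 0.1092, M+2 0.3578, M+4 0.3907, M+6 0.1422; the largest is M+4.
P(M+4) = C(3,2) × 0.478^1 × 0.522^2 = 3 × 0.4780 × 0.272484 = 0.390742 (base)
P(M+6) = C(3,3) × 0.478^0 × 0.522^3 = 1 × 1.0000 × 0.14223665 = 0.142237
Relative intensity = 0.142237 / 0.390742 × 100 = 36.4

36.4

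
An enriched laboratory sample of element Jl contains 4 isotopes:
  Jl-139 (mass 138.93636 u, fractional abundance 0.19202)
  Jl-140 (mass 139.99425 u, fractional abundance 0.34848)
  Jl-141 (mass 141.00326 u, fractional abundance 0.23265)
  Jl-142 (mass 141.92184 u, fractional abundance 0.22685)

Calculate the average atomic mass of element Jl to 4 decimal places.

140.4631 u

Average mass = Σ (abundance × isotope mass) = 0.19202 × 138.93636 + 0.34848 × 139.99425 + 0.23265 × 141.00326 + 0.22685 × 141.92184
= 26.678560 + 48.785196 + 32.804408 + 32.194969 = 140.463133 u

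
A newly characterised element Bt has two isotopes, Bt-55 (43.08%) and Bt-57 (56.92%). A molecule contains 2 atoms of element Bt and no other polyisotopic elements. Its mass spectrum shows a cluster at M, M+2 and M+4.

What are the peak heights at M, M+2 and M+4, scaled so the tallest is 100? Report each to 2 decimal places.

37.84 : 100.00 : 66.06

The 2 Bt atoms are independent, so intensities follow the terms of (0.4308 + 0.5692)^2.
P(M) = 0.4308^2 = 0.185589
P(M+2) = 2 × 0.4308^1 × 0.5692^1 = 0.490423
P(M+4) = 0.5692^2 = 0.323989
The M+2 peak is largest (0.490423); scaling to 100 gives 37.84 : 100.00 : 66.06.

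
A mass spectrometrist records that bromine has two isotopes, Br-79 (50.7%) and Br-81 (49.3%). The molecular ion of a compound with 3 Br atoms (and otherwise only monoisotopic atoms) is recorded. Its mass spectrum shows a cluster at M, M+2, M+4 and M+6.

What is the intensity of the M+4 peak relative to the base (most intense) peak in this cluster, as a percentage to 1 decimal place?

97.2%

Binomial terms of (0.507 + 0.493)^3: M 0.1303, M+2 0.3802, M+4 0.3697, M+6 0.1198 → M+2 is the base peak.
P(M+2) = C(3,1) × 0.507^2 × 0.493^1 = 3 × 0.257049 × 0.4930 = 0.380175 (base)
P(M+4) = C(3,2) × 0.507^1 × 0.493^2 = 3 × 0.5070 × 0.243049 = 0.369678
Relative intensity = 0.369678 / 0.380175 × 100 = 97.2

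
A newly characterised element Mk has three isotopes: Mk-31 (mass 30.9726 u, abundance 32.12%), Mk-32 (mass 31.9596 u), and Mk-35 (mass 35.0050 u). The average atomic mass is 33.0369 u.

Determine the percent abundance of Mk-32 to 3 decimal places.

22.095%

Let x and y be the fractions of Mk-32 and Mk-35. Then x + y = 1 − 0.3212 = 0.6788 and 31.9596x + 35.0050y = 33.0369 − 0.3212×30.9726 = 23.08850088.
Substituting: 31.9596x + 35.0050(0.6788 − x) = 23.08850088
(31.9596 − 35.0050)x = -0.67289312  ⇒  x = 0.22095, y = 0.45785
Mk-32: 22.095%, Mk-35: 45.785%.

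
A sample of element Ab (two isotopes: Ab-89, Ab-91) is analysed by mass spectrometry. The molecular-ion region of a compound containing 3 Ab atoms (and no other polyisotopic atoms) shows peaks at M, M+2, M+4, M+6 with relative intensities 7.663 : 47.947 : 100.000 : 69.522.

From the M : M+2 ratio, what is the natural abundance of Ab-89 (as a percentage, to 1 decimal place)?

Write p for the Ab-89 fraction. I(M+2)/I(M) = [C(3,1)·p^2·(1−p)] / p^3 = 3·(1−p)/p = 47.947/7.663 = 6.2569
(1−p)/p = 6.2569/3 = 2.0856  ⇒  p = 1/(1 + 2.0856) = 0.3241
Ab-89: 32.4%, Ab-91: 67.6%.

32.4%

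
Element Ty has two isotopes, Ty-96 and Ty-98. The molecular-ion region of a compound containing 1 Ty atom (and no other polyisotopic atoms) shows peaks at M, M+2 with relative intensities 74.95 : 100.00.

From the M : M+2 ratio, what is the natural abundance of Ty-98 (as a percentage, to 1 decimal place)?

If p is the fraction of Ty that is Ty-96, then I(M+2)/I(M) = [C(1,1)·p^0·(1−p)] / p^1 = 1·(1−p)/p = 100.00/74.95 = 1.3342
(1−p)/p = 1.3342/1 = 1.3342  ⇒  p = 1/(1 + 1.3342) = 0.4284
Ty-96: 42.8%, Ty-98: 57.2%.

57.2%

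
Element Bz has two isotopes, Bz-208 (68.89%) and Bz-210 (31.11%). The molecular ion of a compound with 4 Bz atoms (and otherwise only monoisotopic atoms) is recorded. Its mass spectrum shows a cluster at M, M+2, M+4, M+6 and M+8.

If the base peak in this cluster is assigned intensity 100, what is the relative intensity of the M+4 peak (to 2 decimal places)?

Binomial terms of (0.6889 + 0.3111)^4: M 0.2252, M+2 0.4068, M+4 0.2756, M+6 0.0830, M+8 0.0094 → M+2 is the base peak.
P(M+2) = C(4,1) × 0.6889^3 × 0.3111^1 = 4 × 0.32694037 × 0.3111 = 0.406845 (base)
P(M+4) = C(4,2) × 0.6889^2 × 0.3111^2 = 6 × 0.47458321 × 0.09678321 = 0.275590
Relative intensity = 0.275590 / 0.406845 × 100 = 67.74

67.74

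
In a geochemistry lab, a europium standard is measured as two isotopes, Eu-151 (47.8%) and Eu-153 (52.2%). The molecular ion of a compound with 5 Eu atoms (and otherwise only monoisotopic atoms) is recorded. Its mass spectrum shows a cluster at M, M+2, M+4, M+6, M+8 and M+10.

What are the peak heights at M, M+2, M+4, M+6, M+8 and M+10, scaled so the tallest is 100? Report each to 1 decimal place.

Each Eu atom is independently Eu-151 (p = 0.478) or Eu-153 (q = 0.522); the cluster is the binomial expansion (p + q)^5.
P(M) = 0.478^5 = 0.024954
P(M+2) = 5 × 0.478^4 × 0.522^1 = 0.136255
P(M+4) = 10 × 0.478^3 × 0.522^2 = 0.297594
P(M+6) = 10 × 0.478^2 × 0.522^3 = 0.324988
P(M+8) = 5 × 0.478^1 × 0.522^4 = 0.177452
P(M+10) = 0.522^5 = 0.038757
The M+6 peak is largest (0.324988); scaling to 100 gives 7.7 : 41.9 : 91.6 : 100.0 : 54.6 : 11.9.

7.7 : 41.9 : 91.6 : 100.0 : 54.6 : 11.9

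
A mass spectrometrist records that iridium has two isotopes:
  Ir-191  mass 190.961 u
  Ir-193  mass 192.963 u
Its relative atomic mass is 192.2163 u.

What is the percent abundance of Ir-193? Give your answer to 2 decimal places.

Writing the weighted mean with unknown fraction x of Ir-191:
190.961·x + 192.963·(1 − x) = 192.2163
(190.961 − 192.963)·x = 192.2163 − 192.963
x = -0.7467 / -2.002 = 0.37298 → 37.30% Ir-191, 62.70% Ir-193.

62.70%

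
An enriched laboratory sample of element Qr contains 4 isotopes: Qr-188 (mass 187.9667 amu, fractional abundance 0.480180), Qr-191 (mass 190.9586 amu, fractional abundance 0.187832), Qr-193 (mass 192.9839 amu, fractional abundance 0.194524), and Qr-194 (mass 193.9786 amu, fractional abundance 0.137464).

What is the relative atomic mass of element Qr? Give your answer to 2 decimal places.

190.33 amu

Weight each isotope mass by its fractional abundance: 0.480180 × 187.9667 + 0.187832 × 190.9586 + 0.194524 × 192.9839 + 0.137464 × 193.9786
= 90.25785 + 35.86814 + 37.54000 + 26.66507 = 190.33106 amu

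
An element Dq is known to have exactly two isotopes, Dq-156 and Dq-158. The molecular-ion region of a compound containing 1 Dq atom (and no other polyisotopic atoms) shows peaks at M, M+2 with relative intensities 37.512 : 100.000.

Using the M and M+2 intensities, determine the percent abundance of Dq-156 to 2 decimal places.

27.28%

Write p for the Dq-156 fraction. I(M+2)/I(M) = [C(1,1)·p^0·(1−p)] / p^1 = 1·(1−p)/p = 100.000/37.512 = 2.6658
(1−p)/p = 2.6658/1 = 2.6658  ⇒  p = 1/(1 + 2.6658) = 0.2728
Dq-156: 27.28%, Dq-158: 72.72%.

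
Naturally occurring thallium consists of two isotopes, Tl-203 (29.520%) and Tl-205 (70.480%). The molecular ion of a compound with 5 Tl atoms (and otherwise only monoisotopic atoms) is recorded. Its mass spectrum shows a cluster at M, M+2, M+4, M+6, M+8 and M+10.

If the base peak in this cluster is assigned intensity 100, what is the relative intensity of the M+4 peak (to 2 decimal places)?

Term probabilities: M 0.0022, M+2 0.0268, M+4 0.1278, M+6 0.3051, M+8 0.3642, M+10 0.1739. Base peak = M+8.
P(M+8) = C(5,4) × 0.29520^1 × 0.70480^4 = 5 × 0.2952 × 0.24675365 = 0.364208 (base)
P(M+4) = C(5,2) × 0.29520^3 × 0.70480^2 = 10 × 0.02572463 × 0.49674304 = 0.127785
Relative intensity = 0.127785 / 0.364208 × 100 = 35.09

35.09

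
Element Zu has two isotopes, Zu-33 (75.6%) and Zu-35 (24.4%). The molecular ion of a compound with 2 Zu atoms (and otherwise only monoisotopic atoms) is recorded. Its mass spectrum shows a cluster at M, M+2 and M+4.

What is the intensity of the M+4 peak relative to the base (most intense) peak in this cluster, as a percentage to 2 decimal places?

Term probabilities: M 0.5715, M+2 0.3689, M+4 0.0595. Base peak = M.
P(M) = C(2,0) × 0.756^2 × 0.244^0 = 1 × 0.571536 × 1.0000 = 0.571536 (base)
P(M+4) = C(2,2) × 0.756^0 × 0.244^2 = 1 × 1.0000 × 0.059536 = 0.059536
Relative intensity = 0.059536 / 0.571536 × 100 = 10.42

10.42%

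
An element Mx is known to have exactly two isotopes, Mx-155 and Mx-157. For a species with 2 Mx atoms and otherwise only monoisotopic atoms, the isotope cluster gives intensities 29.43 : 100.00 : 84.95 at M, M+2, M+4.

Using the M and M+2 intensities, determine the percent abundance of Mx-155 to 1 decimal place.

37.1%

Let p = fractional abundance of Mx-155. I(M+2)/I(M) = [C(2,1)·p^1·(1−p)] / p^2 = 2·(1−p)/p = 100.00/29.43 = 3.3979
(1−p)/p = 3.3979/2 = 1.6989  ⇒  p = 1/(1 + 1.6989) = 0.3705
Mx-155: 37.1%, Mx-157: 62.9%.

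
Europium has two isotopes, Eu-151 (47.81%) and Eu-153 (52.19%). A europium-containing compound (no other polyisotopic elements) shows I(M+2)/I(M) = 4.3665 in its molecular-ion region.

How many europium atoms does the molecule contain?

With n Eu atoms, P(M+2)/P(M) = C(n,1)·p^(n−1)q / p^n = n·q/p = n · 0.5219/0.4781.
n = 4.3665 × 0.4781/0.5219 = 4.00 ≈ 4

4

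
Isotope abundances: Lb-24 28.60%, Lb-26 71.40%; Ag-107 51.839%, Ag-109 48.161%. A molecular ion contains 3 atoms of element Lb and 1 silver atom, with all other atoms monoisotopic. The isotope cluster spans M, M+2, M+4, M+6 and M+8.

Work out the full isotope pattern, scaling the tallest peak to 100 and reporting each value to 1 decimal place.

3.0 : 25.6 : 77.9 : 100.0 : 43.9

Element Lb pattern (n=3): 0.02339366 : 0.17520703 : 0.43740497 : 0.36399434
Silver pattern (n=1): 0.51839 : 0.48161
Convolve the two distributions (both contribute in 2-u steps):
  M: 0.02339366×0.51839 = 0.012127
  M+2: 0.02339366×0.48161 + 0.17520703×0.51839 = 0.102092
  M+4: 0.17520703×0.48161 + 0.43740497×0.51839 = 0.311128
  M+6: 0.43740497×0.48161 + 0.36399434×0.51839 = 0.399350
  M+8: 0.36399434×0.48161 = 0.175303
Scale to base peak (0.399350) = 100: 3.0 : 25.6 : 77.9 : 100.0 : 43.9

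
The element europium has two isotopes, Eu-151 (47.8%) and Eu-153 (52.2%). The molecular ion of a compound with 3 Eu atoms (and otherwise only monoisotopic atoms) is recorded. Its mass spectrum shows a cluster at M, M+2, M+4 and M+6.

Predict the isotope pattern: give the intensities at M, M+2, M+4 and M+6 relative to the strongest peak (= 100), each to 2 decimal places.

Each Eu atom is independently Eu-151 (p = 0.478) or Eu-153 (q = 0.522); the cluster is the binomial expansion (p + q)^3.
P(M) = 0.478^3 = 0.109215
P(M+2) = 3 × 0.478^2 × 0.522^1 = 0.357806
P(M+4) = 3 × 0.478^1 × 0.522^2 = 0.390742
P(M+6) = 0.522^3 = 0.142237
The M+4 peak is largest (0.390742); scaling to 100 gives 27.95 : 91.57 : 100.00 : 36.40.

27.95 : 91.57 : 100.00 : 36.40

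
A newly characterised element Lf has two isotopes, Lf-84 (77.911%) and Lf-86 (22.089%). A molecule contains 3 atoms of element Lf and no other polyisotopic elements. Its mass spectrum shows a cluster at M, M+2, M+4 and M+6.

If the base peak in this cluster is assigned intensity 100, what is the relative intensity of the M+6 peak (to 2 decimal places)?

2.28

(0.77911 + 0.22089)^3 gives M 0.4729, M+2 0.4022, M+4 0.1140, M+6 0.0108; the largest is M.
P(M) = C(3,0) × 0.77911^3 × 0.22089^0 = 1 × 0.47292942 × 1.0000 = 0.472929 (base)
P(M+6) = C(3,3) × 0.77911^0 × 0.22089^3 = 1 × 1.0000 × 0.01077775 = 0.010778
Relative intensity = 0.010778 / 0.472929 × 100 = 2.28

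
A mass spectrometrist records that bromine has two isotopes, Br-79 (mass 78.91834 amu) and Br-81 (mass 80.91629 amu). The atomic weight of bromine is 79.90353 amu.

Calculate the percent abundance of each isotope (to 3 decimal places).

Br-79: 50.690%, Br-81: 49.310%

Let x be the fractional abundance of Br-79; then Br-81 has abundance 1 − x.
78.91834·x + 80.91629·(1 − x) = 79.90353
(78.91834 − 80.91629)·x = 79.90353 − 80.91629
x = -1.01276 / -1.99795 = 0.50690 → 50.690% Br-79, 49.310% Br-81.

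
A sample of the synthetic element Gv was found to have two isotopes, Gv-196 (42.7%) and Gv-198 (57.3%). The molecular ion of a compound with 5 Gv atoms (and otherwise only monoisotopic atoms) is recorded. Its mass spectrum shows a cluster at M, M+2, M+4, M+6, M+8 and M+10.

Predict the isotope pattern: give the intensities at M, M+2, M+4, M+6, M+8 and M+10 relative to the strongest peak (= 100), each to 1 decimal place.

4.1 : 27.8 : 74.5 : 100.0 : 67.1 : 18.0

The 5 Gv atoms are independent, so intensities follow the terms of (0.427 + 0.573)^5.
P(M) = 0.427^5 = 0.014195
P(M+2) = 5 × 0.427^4 × 0.573^1 = 0.095244
P(M+4) = 10 × 0.427^3 × 0.573^2 = 0.255619
P(M+6) = 10 × 0.427^2 × 0.573^3 = 0.343020
P(M+8) = 5 × 0.427^1 × 0.573^4 = 0.230153
P(M+10) = 0.573^5 = 0.061769
The M+6 peak is largest (0.343020); scaling to 100 gives 4.1 : 27.8 : 74.5 : 100.0 : 67.1 : 18.0.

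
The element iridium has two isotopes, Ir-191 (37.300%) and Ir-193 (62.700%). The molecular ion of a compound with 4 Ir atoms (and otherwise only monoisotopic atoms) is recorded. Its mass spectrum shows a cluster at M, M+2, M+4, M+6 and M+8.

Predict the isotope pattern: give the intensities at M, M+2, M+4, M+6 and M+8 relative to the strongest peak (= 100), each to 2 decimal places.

Each Ir atom is independently Ir-191 (p = 0.37300) or Ir-193 (q = 0.62700); the cluster is the binomial expansion (p + q)^4.
P(M) = 0.37300^4 = 0.019357
P(M+2) = 4 × 0.37300^3 × 0.62700^1 = 0.130153
P(M+4) = 6 × 0.37300^2 × 0.62700^2 = 0.328174
P(M+6) = 4 × 0.37300^1 × 0.62700^3 = 0.367766
P(M+8) = 0.62700^4 = 0.154550
The M+6 peak is largest (0.367766); scaling to 100 gives 5.26 : 35.39 : 89.23 : 100.00 : 42.02.

5.26 : 35.39 : 89.23 : 100.00 : 42.02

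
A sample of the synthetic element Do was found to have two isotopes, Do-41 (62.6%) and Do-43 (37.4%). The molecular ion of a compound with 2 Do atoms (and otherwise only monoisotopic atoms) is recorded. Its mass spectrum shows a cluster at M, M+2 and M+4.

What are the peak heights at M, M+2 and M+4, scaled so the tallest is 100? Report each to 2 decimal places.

83.69 : 100.00 : 29.87

The 2 Do atoms are independent, so intensities follow the terms of (0.626 + 0.374)^2.
P(M) = 0.626^2 = 0.391876
P(M+2) = 2 × 0.626^1 × 0.374^1 = 0.468248
P(M+4) = 0.374^2 = 0.139876
The M+2 peak is largest (0.468248); scaling to 100 gives 83.69 : 100.00 : 29.87.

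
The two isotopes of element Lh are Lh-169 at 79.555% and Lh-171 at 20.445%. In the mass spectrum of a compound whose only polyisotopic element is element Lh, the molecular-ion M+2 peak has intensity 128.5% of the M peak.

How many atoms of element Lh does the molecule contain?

5

With n Lh atoms, P(M+2)/P(M) = C(n,1)·p^(n−1)q / p^n = n·q/p = n · 0.20445/0.79555.
n = 1.285 × 0.79555/0.20445 = 5.00 ≈ 5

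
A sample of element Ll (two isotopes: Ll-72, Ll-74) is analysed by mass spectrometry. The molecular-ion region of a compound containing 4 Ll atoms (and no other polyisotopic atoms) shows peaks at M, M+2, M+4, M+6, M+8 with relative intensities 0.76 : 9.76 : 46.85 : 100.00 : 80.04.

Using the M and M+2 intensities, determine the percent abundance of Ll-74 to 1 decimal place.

If p is the fraction of Ll that is Ll-72, then I(M+2)/I(M) = [C(4,1)·p^3·(1−p)] / p^4 = 4·(1−p)/p = 9.76/0.76 = 12.8421
(1−p)/p = 12.8421/4 = 3.2105  ⇒  p = 1/(1 + 3.2105) = 0.2375
Ll-72: 23.8%, Ll-74: 76.2%.

76.2%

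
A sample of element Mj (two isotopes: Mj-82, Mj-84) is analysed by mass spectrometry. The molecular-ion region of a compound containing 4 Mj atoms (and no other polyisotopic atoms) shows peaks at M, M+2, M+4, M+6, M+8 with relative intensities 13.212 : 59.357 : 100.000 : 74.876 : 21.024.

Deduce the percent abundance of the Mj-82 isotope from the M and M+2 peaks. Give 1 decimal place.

47.1%

Write p for the Mj-82 fraction. I(M+2)/I(M) = [C(4,1)·p^3·(1−p)] / p^4 = 4·(1−p)/p = 59.357/13.212 = 4.4927
(1−p)/p = 4.4927/4 = 1.1232  ⇒  p = 1/(1 + 1.1232) = 0.4710
Mj-82: 47.1%, Mj-84: 52.9%.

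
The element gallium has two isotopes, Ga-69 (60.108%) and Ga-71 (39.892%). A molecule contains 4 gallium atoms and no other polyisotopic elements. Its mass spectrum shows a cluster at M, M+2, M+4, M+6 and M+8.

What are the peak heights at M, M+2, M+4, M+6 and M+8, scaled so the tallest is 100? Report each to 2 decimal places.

37.67 : 100.00 : 99.55 : 44.05 : 7.31

Each Ga atom is independently Ga-69 (p = 0.60108) or Ga-71 (q = 0.39892); the cluster is the binomial expansion (p + q)^4.
P(M) = 0.60108^4 = 0.130536
P(M+2) = 4 × 0.60108^3 × 0.39892^1 = 0.346531
P(M+4) = 6 × 0.60108^2 × 0.39892^2 = 0.344975
P(M+6) = 4 × 0.60108^1 × 0.39892^3 = 0.152633
P(M+8) = 0.39892^4 = 0.025325
The M+2 peak is largest (0.346531); scaling to 100 gives 37.67 : 100.00 : 99.55 : 44.05 : 7.31.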